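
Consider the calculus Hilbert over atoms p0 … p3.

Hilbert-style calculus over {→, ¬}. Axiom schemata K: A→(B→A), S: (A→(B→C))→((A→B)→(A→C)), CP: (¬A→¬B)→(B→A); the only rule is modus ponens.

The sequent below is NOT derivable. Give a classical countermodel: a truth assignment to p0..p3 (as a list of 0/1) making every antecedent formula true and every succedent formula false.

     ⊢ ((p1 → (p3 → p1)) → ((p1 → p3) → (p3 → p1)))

Enumerate valuations to refute Γ ⊢ Δ:
  v=0000: Γ:[] Δ:[((p1 → (p3 → p1)) → ((p1 → p3) → (p3 → p1)))=T] refutes=False
  v=0001: Γ:[] Δ:[((p1 → (p3 → p1)) → ((p1 → p3) → (p3 → p1)))=F] refutes=True  ← countermodel

Result: [0, 0, 0, 1]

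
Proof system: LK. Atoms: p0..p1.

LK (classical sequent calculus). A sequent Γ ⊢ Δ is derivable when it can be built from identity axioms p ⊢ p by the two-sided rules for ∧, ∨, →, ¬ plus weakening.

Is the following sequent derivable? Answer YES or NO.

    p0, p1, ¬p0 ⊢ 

Derivation (root first):
[¬L] p0, p1, ¬p0 ⊢ 
  [WL] p0, p1 ⊢ p0
    [Ax] p0 ⊢ p0

Result: YES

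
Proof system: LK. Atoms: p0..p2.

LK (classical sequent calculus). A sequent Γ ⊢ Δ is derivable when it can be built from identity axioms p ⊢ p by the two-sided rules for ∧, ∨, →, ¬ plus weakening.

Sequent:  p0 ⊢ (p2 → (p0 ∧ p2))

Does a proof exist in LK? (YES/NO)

Derivation trace:
[→R] p0 ⊢ (p2 → (p0 ∧ p2))
  [∧R] p2, p0 ⊢ (p0 ∧ p2)
    [Ax] p0 ⊢ p0
    [Ax] p2 ⊢ p2

Result: YES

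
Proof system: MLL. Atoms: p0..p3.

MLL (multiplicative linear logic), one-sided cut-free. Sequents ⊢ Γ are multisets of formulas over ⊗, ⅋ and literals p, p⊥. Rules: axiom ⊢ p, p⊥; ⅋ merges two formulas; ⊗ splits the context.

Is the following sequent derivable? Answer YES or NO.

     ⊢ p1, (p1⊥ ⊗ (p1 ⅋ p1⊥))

Derivation trace:
[⊗]  ⊢ p1, (p1⊥ ⊗ (p1 ⅋ p1⊥))
  [Ax]  ⊢ p1, p1⊥
  [⅋]  ⊢ (p1 ⅋ p1⊥)
    [Ax]  ⊢ p1, p1⊥

Result: YES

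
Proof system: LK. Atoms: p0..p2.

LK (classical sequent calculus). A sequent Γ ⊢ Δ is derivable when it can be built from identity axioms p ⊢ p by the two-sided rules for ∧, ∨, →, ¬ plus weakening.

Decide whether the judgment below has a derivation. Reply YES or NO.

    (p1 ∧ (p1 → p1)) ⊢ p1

Derivation trace:
[∧L] (p1 ∧ (p1 → p1)) ⊢ p1
  [→L] p1, (p1 → p1) ⊢ p1
    [Ax] p1 ⊢ p1
    [Ax] p1 ⊢ p1

Result: YES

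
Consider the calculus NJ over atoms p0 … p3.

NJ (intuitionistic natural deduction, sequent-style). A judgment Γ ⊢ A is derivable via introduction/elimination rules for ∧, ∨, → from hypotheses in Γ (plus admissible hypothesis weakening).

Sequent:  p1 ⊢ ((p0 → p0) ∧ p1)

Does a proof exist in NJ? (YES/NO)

Derivation trace:
[∧I] p1 ⊢ ((p0 → p0) ∧ p1)
  [→I]  ⊢ (p0 → p0)
    [Ax] p0 ⊢ p0
  [Ax] p1 ⊢ p1

Result: YES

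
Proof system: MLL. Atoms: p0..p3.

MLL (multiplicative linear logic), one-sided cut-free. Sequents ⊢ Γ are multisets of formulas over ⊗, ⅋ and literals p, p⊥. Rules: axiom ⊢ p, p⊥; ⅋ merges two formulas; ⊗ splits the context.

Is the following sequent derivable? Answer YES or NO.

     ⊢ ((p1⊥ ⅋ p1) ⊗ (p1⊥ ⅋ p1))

Derivation trace:
[⊗]  ⊢ ((p1⊥ ⅋ p1) ⊗ (p1⊥ ⅋ p1))
  [⅋]  ⊢ (p1⊥ ⅋ p1)
    [Ax]  ⊢ p1, p1⊥
  [⅋]  ⊢ (p1⊥ ⅋ p1)
    [Ax]  ⊢ p1, p1⊥

Result: YES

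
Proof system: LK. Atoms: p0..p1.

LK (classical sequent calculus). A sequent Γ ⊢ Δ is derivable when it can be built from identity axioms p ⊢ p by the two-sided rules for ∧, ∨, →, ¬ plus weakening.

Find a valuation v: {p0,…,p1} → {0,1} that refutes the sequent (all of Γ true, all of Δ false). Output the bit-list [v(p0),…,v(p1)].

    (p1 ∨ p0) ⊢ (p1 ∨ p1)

Enumerate valuations to refute Γ ⊢ Δ:
  v=00: Γ:[(p1 ∨ p0)=F] Δ:[(p1 ∨ p1)=F] refutes=False
  v=01: Γ:[(p1 ∨ p0)=T] Δ:[(p1 ∨ p1)=T] refutes=False
  v=10: Γ:[(p1 ∨ p0)=T] Δ:[(p1 ∨ p1)=F] refutes=True  ← countermodel

Result: [1, 0]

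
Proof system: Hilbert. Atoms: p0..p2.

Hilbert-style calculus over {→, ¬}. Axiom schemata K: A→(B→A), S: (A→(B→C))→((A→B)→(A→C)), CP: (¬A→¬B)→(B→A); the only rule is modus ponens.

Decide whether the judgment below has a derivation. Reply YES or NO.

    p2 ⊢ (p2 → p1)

Search for a countermodel by truth-table:
  v=000: Γ:[p2=F] Δ:[(p2 → p1)=T] refutes=False
  v=001: Γ:[p2=T] Δ:[(p2 → p1)=F] refutes=True  ← countermodel

Result: NO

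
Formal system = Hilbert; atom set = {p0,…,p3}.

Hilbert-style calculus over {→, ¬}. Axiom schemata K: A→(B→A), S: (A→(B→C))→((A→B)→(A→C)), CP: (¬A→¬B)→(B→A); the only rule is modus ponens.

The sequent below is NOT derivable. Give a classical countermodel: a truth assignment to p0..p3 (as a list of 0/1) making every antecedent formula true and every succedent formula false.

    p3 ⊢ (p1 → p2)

Search for a countermodel by truth-table:
  v=0000: Γ:[p3=F] Δ:[(p1 → p2)=T] refutes=False
  v=0001: Γ:[p3=T] Δ:[(p1 → p2)=T] refutes=False
  v=0010: Γ:[p3=F] Δ:[(p1 → p2)=T] refutes=False
  v=0011: Γ:[p3=T] Δ:[(p1 → p2)=T] refutes=False
  v=0100: Γ:[p3=F] Δ:[(p1 → p2)=F] refutes=False
  v=0101: Γ:[p3=T] Δ:[(p1 → p2)=F] refutes=True  ← countermodel

Result: [0, 1, 0, 1]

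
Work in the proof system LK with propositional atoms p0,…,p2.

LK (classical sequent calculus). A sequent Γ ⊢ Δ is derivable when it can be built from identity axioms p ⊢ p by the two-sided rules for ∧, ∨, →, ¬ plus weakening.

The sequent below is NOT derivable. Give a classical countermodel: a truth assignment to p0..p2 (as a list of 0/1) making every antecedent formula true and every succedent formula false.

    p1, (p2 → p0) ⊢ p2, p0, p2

Enumerate valuations to refute Γ ⊢ Δ:
  v=000: Γ:[p1=F, (p2 → p0)=T] Δ:[p2=F, p0=F, p2=F] refutes=False
  v=001: Γ:[p1=F, (p2 → p0)=F] Δ:[p2=T, p0=F, p2=T] refutes=False
  v=010: Γ:[p1=T, (p2 → p0)=T] Δ:[p2=F, p0=F, p2=F] refutes=True  ← countermodel

Result: [0, 1, 0]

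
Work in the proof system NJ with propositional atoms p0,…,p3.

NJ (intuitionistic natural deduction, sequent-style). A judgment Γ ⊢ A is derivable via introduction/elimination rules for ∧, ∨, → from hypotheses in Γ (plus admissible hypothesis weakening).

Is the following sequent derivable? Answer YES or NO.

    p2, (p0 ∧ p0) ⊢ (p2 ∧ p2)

Derivation (root first):
[∧I] p2, (p0 ∧ p0) ⊢ (p2 ∧ p2)
  [Wk] p2, (p0 ∧ p0) ⊢ p2
    [Ax] p2 ⊢ p2
  [Wk] p2, (p0 ∧ p0) ⊢ p2
    [Ax] p2 ⊢ p2

Result: YES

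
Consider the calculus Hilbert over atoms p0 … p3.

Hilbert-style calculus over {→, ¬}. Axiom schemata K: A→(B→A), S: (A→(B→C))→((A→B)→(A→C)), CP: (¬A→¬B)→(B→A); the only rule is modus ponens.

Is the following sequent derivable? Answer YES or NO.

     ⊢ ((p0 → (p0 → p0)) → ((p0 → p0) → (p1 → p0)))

Enumerate valuations to refute Γ ⊢ Δ:
  v=0000: Γ:[] Δ:[((p0 → (p0 → p0)) → ((p0 → p0) → (p1 → p0)))=T] refutes=False
  v=0001: Γ:[] Δ:[((p0 → (p0 → p0)) → ((p0 → p0) → (p1 → p0)))=T] refutes=False
  v=0010: Γ:[] Δ:[((p0 → (p0 → p0)) → ((p0 → p0) → (p1 → p0)))=T] refutes=False
  v=0011: Γ:[] Δ:[((p0 → (p0 → p0)) → ((p0 → p0) → (p1 → p0)))=T] refutes=False
  v=0100: Γ:[] Δ:[((p0 → (p0 → p0)) → ((p0 → p0) → (p1 → p0)))=F] refutes=True  ← countermodel

Result: NO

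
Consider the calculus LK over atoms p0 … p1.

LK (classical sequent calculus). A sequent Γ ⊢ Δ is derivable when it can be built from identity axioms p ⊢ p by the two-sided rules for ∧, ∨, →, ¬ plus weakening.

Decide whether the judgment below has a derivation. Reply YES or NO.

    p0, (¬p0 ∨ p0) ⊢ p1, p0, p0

Derivation trace:
[WR] p0, (¬p0 ∨ p0) ⊢ p1, p0, p0
  [∨L] p0, (¬p0 ∨ p0) ⊢ p1, p0
    [¬L] p0, ¬p0 ⊢ p1
      [WR] p0 ⊢ p0, p1
        [Ax] p0 ⊢ p0
    [WR] p0 ⊢ p0, p1
      [Ax] p0 ⊢ p0

Result: YES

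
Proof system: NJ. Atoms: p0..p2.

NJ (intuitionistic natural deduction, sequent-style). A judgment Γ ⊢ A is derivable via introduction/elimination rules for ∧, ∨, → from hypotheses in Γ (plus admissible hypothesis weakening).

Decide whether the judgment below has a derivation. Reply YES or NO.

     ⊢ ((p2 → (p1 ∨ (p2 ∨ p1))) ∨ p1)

Derivation (root first):
[∨I₁]  ⊢ ((p2 → (p1 ∨ (p2 ∨ p1))) ∨ p1)
  [→I]  ⊢ (p2 → (p1 ∨ (p2 ∨ p1)))
    [∨I₂] p2 ⊢ (p1 ∨ (p2 ∨ p1))
      [∨I₁] p2 ⊢ (p2 ∨ p1)
        [Ax] p2 ⊢ p2

Result: YES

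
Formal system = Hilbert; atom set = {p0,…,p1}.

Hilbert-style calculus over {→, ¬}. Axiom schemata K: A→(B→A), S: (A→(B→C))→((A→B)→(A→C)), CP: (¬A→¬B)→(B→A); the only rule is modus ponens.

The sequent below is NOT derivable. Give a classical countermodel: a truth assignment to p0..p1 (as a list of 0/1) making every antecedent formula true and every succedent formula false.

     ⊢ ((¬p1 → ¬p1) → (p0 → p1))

Truth-table refutation:
  v=00: Γ:[] Δ:[((¬p1 → ¬p1) → (p0 → p1))=T] refutes=False
  v=01: Γ:[] Δ:[((¬p1 → ¬p1) → (p0 → p1))=T] refutes=False
  v=10: Γ:[] Δ:[((¬p1 → ¬p1) → (p0 → p1))=F] refutes=True  ← countermodel

Result: [1, 0]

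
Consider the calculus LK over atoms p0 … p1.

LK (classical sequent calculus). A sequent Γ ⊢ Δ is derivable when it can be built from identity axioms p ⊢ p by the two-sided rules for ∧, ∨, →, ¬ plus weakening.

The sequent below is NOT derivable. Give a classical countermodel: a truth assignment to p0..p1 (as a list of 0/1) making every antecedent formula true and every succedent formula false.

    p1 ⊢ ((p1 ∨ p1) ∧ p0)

Truth-table refutation:
  v=00: Γ:[p1=F] Δ:[((p1 ∨ p1) ∧ p0)=F] refutes=False
  v=01: Γ:[p1=T] Δ:[((p1 ∨ p1) ∧ p0)=F] refutes=True  ← countermodel

Result: [0, 1]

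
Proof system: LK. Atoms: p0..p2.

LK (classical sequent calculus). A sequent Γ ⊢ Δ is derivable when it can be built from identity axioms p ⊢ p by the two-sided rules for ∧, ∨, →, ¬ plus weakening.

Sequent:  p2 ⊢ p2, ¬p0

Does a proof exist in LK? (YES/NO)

Derivation (root first):
[¬R] p2 ⊢ p2, ¬p0
  [WL] p2, p0 ⊢ p2
    [Ax] p2 ⊢ p2

Result: YES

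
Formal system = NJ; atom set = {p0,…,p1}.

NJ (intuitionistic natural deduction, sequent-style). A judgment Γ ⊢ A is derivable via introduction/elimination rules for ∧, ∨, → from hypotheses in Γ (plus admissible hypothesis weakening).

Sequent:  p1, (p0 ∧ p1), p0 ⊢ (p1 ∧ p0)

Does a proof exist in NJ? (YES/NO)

Derivation trace:
[∧I] p1, (p0 ∧ p1), p0 ⊢ (p1 ∧ p0)
  [Ax] p1 ⊢ p1
  [Wk] p0, (p0 ∧ p1) ⊢ p0
    [Ax] p0 ⊢ p0

Result: YES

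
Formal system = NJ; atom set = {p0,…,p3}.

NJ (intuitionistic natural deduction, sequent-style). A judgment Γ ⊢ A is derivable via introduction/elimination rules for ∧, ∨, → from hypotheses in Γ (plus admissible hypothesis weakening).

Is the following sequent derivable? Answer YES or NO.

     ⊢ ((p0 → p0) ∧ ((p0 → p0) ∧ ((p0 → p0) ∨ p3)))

Proof tree:
[∧I]  ⊢ ((p0 → p0) ∧ ((p0 → p0) ∧ ((p0 → p0) ∨ p3)))
  [→I]  ⊢ (p0 → p0)
    [Ax] p0 ⊢ p0
  [∧I]  ⊢ ((p0 → p0) ∧ ((p0 → p0) ∨ p3))
    [→I]  ⊢ (p0 → p0)
      [Ax] p0 ⊢ p0
    [∨I₁]  ⊢ ((p0 → p0) ∨ p3)
      [→I]  ⊢ (p0 → p0)
        [Ax] p0 ⊢ p0

Result: YES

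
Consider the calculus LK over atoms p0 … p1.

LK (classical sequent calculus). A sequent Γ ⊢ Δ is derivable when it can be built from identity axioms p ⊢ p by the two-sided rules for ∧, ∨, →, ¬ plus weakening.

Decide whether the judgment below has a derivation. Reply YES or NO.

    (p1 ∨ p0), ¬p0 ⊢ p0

Truth-table refutation:
  v=00: Γ:[(p1 ∨ p0)=F, ¬p0=T] Δ:[p0=F] refutes=False
  v=01: Γ:[(p1 ∨ p0)=T, ¬p0=T] Δ:[p0=F] refutes=True  ← countermodel

Result: NO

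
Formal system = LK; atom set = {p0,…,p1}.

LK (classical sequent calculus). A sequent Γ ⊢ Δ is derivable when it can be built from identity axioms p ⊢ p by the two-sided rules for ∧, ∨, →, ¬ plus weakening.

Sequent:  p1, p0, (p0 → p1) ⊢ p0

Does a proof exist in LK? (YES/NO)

Derivation trace:
[→L] p1, p0, (p0 → p1) ⊢ p0
  [WL] p0, p1, p1 ⊢ p0
    [WL] p0, p1 ⊢ p0
      [Ax] p0 ⊢ p0
  [WL] p0, p1 ⊢ p0
    [Ax] p0 ⊢ p0

Result: YES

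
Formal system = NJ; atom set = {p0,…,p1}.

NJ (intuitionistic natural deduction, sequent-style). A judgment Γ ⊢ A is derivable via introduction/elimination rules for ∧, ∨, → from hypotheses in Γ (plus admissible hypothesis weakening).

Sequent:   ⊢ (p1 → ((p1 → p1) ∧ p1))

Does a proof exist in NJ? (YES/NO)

Derivation (root first):
[→I]  ⊢ (p1 → ((p1 → p1) ∧ p1))
  [∧I] p1 ⊢ ((p1 → p1) ∧ p1)
    [→I]  ⊢ (p1 → p1)
      [Ax] p1 ⊢ p1
    [Ax] p1 ⊢ p1

Result: YES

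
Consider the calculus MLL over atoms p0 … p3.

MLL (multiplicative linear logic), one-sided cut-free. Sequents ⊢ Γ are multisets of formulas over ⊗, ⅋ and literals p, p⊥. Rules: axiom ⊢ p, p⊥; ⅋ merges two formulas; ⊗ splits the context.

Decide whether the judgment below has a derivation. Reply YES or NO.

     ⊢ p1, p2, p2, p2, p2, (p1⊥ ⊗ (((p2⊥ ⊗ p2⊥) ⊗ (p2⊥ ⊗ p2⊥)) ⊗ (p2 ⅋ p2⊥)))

Derivation (root first):
[⊗]  ⊢ p1, p2, p2, p2, p2, (p1⊥ ⊗ (((p2⊥ ⊗ p2⊥) ⊗ (p2⊥ ⊗ p2⊥)) ⊗ (p2 ⅋ p2⊥)))
  [Ax]  ⊢ p1, p1⊥
  [⊗]  ⊢ p2, p2, p2, p2, (((p2⊥ ⊗ p2⊥) ⊗ (p2⊥ ⊗ p2⊥)) ⊗ (p2 ⅋ p2⊥))
    [⊗]  ⊢ p2, p2, p2, p2, ((p2⊥ ⊗ p2⊥) ⊗ (p2⊥ ⊗ p2⊥))
      [⊗]  ⊢ p2, p2, (p2⊥ ⊗ p2⊥)
        [Ax]  ⊢ p2, p2⊥
        [Ax]  ⊢ p2, p2⊥
      [⊗]  ⊢ p2, p2, (p2⊥ ⊗ p2⊥)
        [Ax]  ⊢ p2, p2⊥
        [Ax]  ⊢ p2, p2⊥
    [⅋]  ⊢ (p2 ⅋ p2⊥)
      [Ax]  ⊢ p2, p2⊥

Result: YES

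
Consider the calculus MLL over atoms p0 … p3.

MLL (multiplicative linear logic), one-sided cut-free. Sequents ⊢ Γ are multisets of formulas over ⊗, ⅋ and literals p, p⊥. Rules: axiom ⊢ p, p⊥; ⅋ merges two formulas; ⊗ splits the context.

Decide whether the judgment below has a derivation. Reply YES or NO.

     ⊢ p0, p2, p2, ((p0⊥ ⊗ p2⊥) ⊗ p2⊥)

Derivation (root first):
[⊗]  ⊢ p0, p2, p2, ((p0⊥ ⊗ p2⊥) ⊗ p2⊥)
  [⊗]  ⊢ p0, p2, (p0⊥ ⊗ p2⊥)
    [Ax]  ⊢ p0, p0⊥
    [Ax]  ⊢ p2, p2⊥
  [Ax]  ⊢ p2, p2⊥

Result: YES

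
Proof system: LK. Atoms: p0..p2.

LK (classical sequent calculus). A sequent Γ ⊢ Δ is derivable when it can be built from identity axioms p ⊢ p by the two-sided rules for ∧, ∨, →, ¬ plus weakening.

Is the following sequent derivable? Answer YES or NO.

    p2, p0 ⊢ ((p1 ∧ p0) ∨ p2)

Proof tree:
[∨R] p2, p0 ⊢ ((p1 ∧ p0) ∨ p2)
  [∧R] p2, p0 ⊢ p2, (p1 ∧ p0)
    [WR] p2 ⊢ p2, p1
      [Ax] p2 ⊢ p2
    [Ax] p0 ⊢ p0

Result: YES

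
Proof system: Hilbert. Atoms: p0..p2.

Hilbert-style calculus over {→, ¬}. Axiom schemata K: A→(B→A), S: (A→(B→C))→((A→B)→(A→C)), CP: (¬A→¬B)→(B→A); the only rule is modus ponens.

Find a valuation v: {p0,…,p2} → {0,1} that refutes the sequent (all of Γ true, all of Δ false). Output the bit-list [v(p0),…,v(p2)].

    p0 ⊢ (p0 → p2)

Search for a countermodel by truth-table:
  v=000: Γ:[p0=F] Δ:[(p0 → p2)=T] refutes=False
  v=001: Γ:[p0=F] Δ:[(p0 → p2)=T] refutes=False
  v=010: Γ:[p0=F] Δ:[(p0 → p2)=T] refutes=False
  v=011: Γ:[p0=F] Δ:[(p0 → p2)=T] refutes=False
  v=100: Γ:[p0=T] Δ:[(p0 → p2)=F] refutes=True  ← countermodel

Result: [1, 0, 0]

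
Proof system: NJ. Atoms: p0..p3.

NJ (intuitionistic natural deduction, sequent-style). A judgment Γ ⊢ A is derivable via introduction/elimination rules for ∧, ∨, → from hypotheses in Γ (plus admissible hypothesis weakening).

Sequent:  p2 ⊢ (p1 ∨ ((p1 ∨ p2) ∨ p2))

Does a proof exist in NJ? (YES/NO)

Derivation trace:
[∨I₂] p2 ⊢ (p1 ∨ ((p1 ∨ p2) ∨ p2))
  [∨I₁] p2 ⊢ ((p1 ∨ p2) ∨ p2)
    [∨I₂] p2 ⊢ (p1 ∨ p2)
      [Ax] p2 ⊢ p2

Result: YES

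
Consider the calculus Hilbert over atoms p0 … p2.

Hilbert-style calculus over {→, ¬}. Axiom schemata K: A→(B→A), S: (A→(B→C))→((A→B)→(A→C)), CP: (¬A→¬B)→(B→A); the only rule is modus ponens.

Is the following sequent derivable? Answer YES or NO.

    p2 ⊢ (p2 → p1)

Enumerate valuations to refute Γ ⊢ Δ:
  v=000: Γ:[p2=F] Δ:[(p2 → p1)=T] refutes=False
  v=001: Γ:[p2=T] Δ:[(p2 → p1)=F] refutes=True  ← countermodel

Result: NO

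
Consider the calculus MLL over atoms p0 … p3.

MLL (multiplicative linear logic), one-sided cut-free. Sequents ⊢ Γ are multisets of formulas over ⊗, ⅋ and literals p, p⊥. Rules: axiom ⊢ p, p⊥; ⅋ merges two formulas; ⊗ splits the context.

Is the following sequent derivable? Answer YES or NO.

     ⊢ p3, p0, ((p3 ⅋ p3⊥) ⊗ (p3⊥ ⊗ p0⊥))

Derivation (root first):
[⊗]  ⊢ p3, p0, ((p3 ⅋ p3⊥) ⊗ (p3⊥ ⊗ p0⊥))
  [⅋]  ⊢ (p3 ⅋ p3⊥)
    [Ax]  ⊢ p3, p3⊥
  [⊗]  ⊢ p3, p0, (p3⊥ ⊗ p0⊥)
    [Ax]  ⊢ p3, p3⊥
    [Ax]  ⊢ p0, p0⊥

Result: YES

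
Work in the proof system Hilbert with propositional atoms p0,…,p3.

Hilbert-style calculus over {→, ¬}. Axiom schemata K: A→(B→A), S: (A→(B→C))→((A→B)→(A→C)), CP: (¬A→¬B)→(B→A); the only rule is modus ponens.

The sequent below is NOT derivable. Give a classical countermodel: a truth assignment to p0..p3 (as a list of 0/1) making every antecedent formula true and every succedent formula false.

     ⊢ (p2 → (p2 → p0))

Truth-table refutation:
  v=0000: Γ:[] Δ:[(p2 → (p2 → p0))=T] refutes=False
  v=0001: Γ:[] Δ:[(p2 → (p2 → p0))=T] refutes=False
  v=0010: Γ:[] Δ:[(p2 → (p2 → p0))=F] refutes=True  ← countermodel

Result: [0, 0, 1, 0]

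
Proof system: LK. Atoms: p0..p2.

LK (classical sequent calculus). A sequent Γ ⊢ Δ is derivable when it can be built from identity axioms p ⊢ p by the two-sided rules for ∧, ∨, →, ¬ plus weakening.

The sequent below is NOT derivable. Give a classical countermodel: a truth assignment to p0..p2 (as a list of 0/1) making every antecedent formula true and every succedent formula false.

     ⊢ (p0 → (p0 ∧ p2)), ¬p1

Search for a countermodel by truth-table:
  v=000: Γ:[] Δ:[(p0 → (p0 ∧ p2))=T, ¬p1=T] refutes=False
  v=001: Γ:[] Δ:[(p0 → (p0 ∧ p2))=T, ¬p1=T] refutes=False
  v=010: Γ:[] Δ:[(p0 → (p0 ∧ p2))=T, ¬p1=F] refutes=False
  v=011: Γ:[] Δ:[(p0 → (p0 ∧ p2))=T, ¬p1=F] refutes=False
  v=100: Γ:[] Δ:[(p0 → (p0 ∧ p2))=F, ¬p1=T] refutes=False
  v=101: Γ:[] Δ:[(p0 → (p0 ∧ p2))=T, ¬p1=T] refutes=False
  v=110: Γ:[] Δ:[(p0 → (p0 ∧ p2))=F, ¬p1=F] refutes=True  ← countermodel

Result: [1, 1, 0]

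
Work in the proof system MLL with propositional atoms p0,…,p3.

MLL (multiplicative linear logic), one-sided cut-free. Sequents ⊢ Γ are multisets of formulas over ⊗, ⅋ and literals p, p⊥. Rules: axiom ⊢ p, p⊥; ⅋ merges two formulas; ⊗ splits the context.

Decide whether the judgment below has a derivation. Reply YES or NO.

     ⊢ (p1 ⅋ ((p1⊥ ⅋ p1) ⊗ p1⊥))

Derivation trace:
[⅋]  ⊢ (p1 ⅋ ((p1⊥ ⅋ p1) ⊗ p1⊥))
  [⊗]  ⊢ p1, ((p1⊥ ⅋ p1) ⊗ p1⊥)
    [⅋]  ⊢ (p1⊥ ⅋ p1)
      [Ax]  ⊢ p1, p1⊥
    [Ax]  ⊢ p1, p1⊥

Result: YES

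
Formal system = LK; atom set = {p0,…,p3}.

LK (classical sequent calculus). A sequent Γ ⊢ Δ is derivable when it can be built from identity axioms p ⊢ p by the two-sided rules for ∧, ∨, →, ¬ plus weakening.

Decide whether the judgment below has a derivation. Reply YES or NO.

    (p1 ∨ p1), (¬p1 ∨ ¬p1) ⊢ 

Proof tree:
[∨L] (p1 ∨ p1), (¬p1 ∨ ¬p1) ⊢ 
  [¬L] (p1 ∨ p1), ¬p1 ⊢ 
    [∨L] (p1 ∨ p1) ⊢ p1
      [Ax] p1 ⊢ p1
      [Ax] p1 ⊢ p1
  [¬L] (p1 ∨ p1), ¬p1 ⊢ 
    [∨L] (p1 ∨ p1) ⊢ p1
      [Ax] p1 ⊢ p1
      [Ax] p1 ⊢ p1

Result: YES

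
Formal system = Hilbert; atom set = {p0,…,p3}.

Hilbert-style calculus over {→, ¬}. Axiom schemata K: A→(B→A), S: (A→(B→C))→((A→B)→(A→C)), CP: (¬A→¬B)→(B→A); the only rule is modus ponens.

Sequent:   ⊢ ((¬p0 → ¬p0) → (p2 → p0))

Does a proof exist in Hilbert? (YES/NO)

Search for a countermodel by truth-table:
  v=0000: Γ:[] Δ:[((¬p0 → ¬p0) → (p2 → p0))=T] refutes=False
  v=0001: Γ:[] Δ:[((¬p0 → ¬p0) → (p2 → p0))=T] refutes=False
  v=0010: Γ:[] Δ:[((¬p0 → ¬p0) → (p2 → p0))=F] refutes=True  ← countermodel

Result: NO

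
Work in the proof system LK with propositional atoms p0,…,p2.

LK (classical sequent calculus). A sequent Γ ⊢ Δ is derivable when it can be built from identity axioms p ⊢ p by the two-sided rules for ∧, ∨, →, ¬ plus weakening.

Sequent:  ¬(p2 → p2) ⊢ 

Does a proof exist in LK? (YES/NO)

Derivation (root first):
[¬L] ¬(p2 → p2) ⊢ 
  [→R]  ⊢ (p2 → p2)
    [Ax] p2 ⊢ p2

Result: YES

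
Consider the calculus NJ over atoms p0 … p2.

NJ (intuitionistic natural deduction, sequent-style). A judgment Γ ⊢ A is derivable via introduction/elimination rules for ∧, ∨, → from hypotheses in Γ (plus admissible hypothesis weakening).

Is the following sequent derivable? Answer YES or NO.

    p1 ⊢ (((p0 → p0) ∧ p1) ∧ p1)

Proof tree:
[∧I] p1 ⊢ (((p0 → p0) ∧ p1) ∧ p1)
  [∧I] p1 ⊢ ((p0 → p0) ∧ p1)
    [→I]  ⊢ (p0 → p0)
      [Ax] p0 ⊢ p0
    [Ax] p1 ⊢ p1
  [Ax] p1 ⊢ p1

Result: YES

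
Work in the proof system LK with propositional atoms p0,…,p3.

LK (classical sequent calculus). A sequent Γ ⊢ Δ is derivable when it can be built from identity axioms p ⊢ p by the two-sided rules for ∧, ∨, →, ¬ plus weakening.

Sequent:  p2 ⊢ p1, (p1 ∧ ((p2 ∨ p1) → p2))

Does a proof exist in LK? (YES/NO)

Truth-table refutation:
  v=0000: Γ:[p2=F] Δ:[p1=F, (p1 ∧ ((p2 ∨ p1) → p2))=F] refutes=False
  v=0001: Γ:[p2=F] Δ:[p1=F, (p1 ∧ ((p2 ∨ p1) → p2))=F] refutes=False
  v=0010: Γ:[p2=T] Δ:[p1=F, (p1 ∧ ((p2 ∨ p1) → p2))=F] refutes=True  ← countermodel

Result: NO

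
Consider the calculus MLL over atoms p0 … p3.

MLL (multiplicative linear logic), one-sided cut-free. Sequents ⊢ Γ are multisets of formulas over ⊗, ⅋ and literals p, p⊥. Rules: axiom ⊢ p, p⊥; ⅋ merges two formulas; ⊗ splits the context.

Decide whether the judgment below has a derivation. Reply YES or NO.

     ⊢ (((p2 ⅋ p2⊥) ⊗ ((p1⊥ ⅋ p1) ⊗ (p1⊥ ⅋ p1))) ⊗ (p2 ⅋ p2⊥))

Derivation trace:
[⊗]  ⊢ (((p2 ⅋ p2⊥) ⊗ ((p1⊥ ⅋ p1) ⊗ (p1⊥ ⅋ p1))) ⊗ (p2 ⅋ p2⊥))
  [⊗]  ⊢ ((p2 ⅋ p2⊥) ⊗ ((p1⊥ ⅋ p1) ⊗ (p1⊥ ⅋ p1)))
    [⅋]  ⊢ (p2 ⅋ p2⊥)
      [Ax]  ⊢ p2, p2⊥
    [⊗]  ⊢ ((p1⊥ ⅋ p1) ⊗ (p1⊥ ⅋ p1))
      [⅋]  ⊢ (p1⊥ ⅋ p1)
        [Ax]  ⊢ p1, p1⊥
      [⅋]  ⊢ (p1⊥ ⅋ p1)
        [Ax]  ⊢ p1, p1⊥
  [⅋]  ⊢ (p2 ⅋ p2⊥)
    [Ax]  ⊢ p2, p2⊥

Result: YES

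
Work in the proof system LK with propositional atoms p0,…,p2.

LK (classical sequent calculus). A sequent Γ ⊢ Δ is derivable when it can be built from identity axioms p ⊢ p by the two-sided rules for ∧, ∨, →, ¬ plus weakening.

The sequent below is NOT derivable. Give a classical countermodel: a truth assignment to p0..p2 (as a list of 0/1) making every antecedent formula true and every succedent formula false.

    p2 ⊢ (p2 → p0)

Truth-table refutation:
  v=000: Γ:[p2=F] Δ:[(p2 → p0)=T] refutes=False
  v=001: Γ:[p2=T] Δ:[(p2 → p0)=F] refutes=True  ← countermodel

Result: [0, 0, 1]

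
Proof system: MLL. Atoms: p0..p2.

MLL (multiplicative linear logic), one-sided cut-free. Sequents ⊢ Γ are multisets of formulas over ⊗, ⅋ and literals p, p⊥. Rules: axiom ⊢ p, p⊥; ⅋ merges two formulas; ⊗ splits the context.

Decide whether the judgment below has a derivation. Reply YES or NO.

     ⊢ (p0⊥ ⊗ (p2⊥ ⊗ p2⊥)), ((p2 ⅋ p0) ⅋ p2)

Proof tree:
[⅋]  ⊢ (p0⊥ ⊗ (p2⊥ ⊗ p2⊥)), ((p2 ⅋ p0) ⅋ p2)
  [⅋]  ⊢ p2, (p0⊥ ⊗ (p2⊥ ⊗ p2⊥)), (p2 ⅋ p0)
    [⊗]  ⊢ p0, p2, p2, (p0⊥ ⊗ (p2⊥ ⊗ p2⊥))
      [Ax]  ⊢ p0, p0⊥
      [⊗]  ⊢ p2, p2, (p2⊥ ⊗ p2⊥)
        [Ax]  ⊢ p2, p2⊥
        [Ax]  ⊢ p2, p2⊥

Result: YES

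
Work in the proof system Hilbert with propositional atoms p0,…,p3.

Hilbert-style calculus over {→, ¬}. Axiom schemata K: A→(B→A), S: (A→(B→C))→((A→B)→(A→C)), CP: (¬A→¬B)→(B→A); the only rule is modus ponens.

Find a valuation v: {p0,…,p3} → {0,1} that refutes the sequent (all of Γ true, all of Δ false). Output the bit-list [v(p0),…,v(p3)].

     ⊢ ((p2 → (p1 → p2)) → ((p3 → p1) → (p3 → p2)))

Enumerate valuations to refute Γ ⊢ Δ:
  v=0000: Γ:[] Δ:[((p2 → (p1 → p2)) → ((p3 → p1) → (p3 → p2)))=T] refutes=False
  v=0001: Γ:[] Δ:[((p2 → (p1 → p2)) → ((p3 → p1) → (p3 → p2)))=T] refutes=False
  v=0010: Γ:[] Δ:[((p2 → (p1 → p2)) → ((p3 → p1) → (p3 → p2)))=T] refutes=False
  v=0011: Γ:[] Δ:[((p2 → (p1 → p2)) → ((p3 → p1) → (p3 → p2)))=T] refutes=False
  v=0100: Γ:[] Δ:[((p2 → (p1 → p2)) → ((p3 → p1) → (p3 → p2)))=T] refutes=False
  v=0101: Γ:[] Δ:[((p2 → (p1 → p2)) → ((p3 → p1) → (p3 → p2)))=F] refutes=True  ← countermodel

Result: [0, 1, 0, 1]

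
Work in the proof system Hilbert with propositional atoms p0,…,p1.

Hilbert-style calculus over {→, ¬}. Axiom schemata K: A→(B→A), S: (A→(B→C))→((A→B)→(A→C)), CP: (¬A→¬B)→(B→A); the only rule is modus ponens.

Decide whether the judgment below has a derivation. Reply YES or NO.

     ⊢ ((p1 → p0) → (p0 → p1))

Enumerate valuations to refute Γ ⊢ Δ:
  v=00: Γ:[] Δ:[((p1 → p0) → (p0 → p1))=T] refutes=False
  v=01: Γ:[] Δ:[((p1 → p0) → (p0 → p1))=T] refutes=False
  v=10: Γ:[] Δ:[((p1 → p0) → (p0 → p1))=F] refutes=True  ← countermodel

Result: NO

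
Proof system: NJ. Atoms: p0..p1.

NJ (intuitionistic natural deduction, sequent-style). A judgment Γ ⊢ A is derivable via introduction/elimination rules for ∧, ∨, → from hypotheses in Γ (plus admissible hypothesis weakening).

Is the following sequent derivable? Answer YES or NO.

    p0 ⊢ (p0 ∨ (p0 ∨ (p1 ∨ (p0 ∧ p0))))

Proof tree:
[∨I₂] p0 ⊢ (p0 ∨ (p0 ∨ (p1 ∨ (p0 ∧ p0))))
  [∨I₂] p0 ⊢ (p0 ∨ (p1 ∨ (p0 ∧ p0)))
    [∨I₂] p0 ⊢ (p1 ∨ (p0 ∧ p0))
      [∧I] p0 ⊢ (p0 ∧ p0)
        [Ax] p0 ⊢ p0
        [Ax] p0 ⊢ p0

Result: YES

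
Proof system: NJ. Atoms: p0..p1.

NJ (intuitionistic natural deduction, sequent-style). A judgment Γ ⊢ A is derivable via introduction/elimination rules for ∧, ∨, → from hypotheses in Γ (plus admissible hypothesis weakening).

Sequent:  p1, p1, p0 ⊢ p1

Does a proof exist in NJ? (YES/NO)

Proof tree:
[Wk] p1, p1, p0 ⊢ p1
  [Wk] p1, p1 ⊢ p1
    [Ax] p1 ⊢ p1

Result: YES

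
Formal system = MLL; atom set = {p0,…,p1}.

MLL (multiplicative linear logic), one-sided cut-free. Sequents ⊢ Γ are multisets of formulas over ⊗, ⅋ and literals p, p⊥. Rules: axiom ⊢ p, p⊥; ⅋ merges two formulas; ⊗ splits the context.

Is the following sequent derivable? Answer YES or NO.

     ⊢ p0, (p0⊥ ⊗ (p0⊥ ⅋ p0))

Derivation trace:
[⊗]  ⊢ p0, (p0⊥ ⊗ (p0⊥ ⅋ p0))
  [Ax]  ⊢ p0, p0⊥
  [⅋]  ⊢ (p0⊥ ⅋ p0)
    [Ax]  ⊢ p0, p0⊥

Result: YES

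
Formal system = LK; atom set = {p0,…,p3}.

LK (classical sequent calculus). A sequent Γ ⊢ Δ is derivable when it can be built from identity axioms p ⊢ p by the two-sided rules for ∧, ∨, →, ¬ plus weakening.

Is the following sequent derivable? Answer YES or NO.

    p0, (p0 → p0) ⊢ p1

Enumerate valuations to refute Γ ⊢ Δ:
  v=0000: Γ:[p0=F, (p0 → p0)=T] Δ:[p1=F] refutes=False
  v=0001: Γ:[p0=F, (p0 → p0)=T] Δ:[p1=F] refutes=False
  v=0010: Γ:[p0=F, (p0 → p0)=T] Δ:[p1=F] refutes=False
  v=0011: Γ:[p0=F, (p0 → p0)=T] Δ:[p1=F] refutes=False
  v=0100: Γ:[p0=F, (p0 → p0)=T] Δ:[p1=T] refutes=False
  v=0101: Γ:[p0=F, (p0 → p0)=T] Δ:[p1=T] refutes=False
  v=0110: Γ:[p0=F, (p0 → p0)=T] Δ:[p1=T] refutes=False
  v=0111: Γ:[p0=F, (p0 → p0)=T] Δ:[p1=T] refutes=False
  v=1000: Γ:[p0=T, (p0 → p0)=T] Δ:[p1=F] refutes=True  ← countermodel

Result: NO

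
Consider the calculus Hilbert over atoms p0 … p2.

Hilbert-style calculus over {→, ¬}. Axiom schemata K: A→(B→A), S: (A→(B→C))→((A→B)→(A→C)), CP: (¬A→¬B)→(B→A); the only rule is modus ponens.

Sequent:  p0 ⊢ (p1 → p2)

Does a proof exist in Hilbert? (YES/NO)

Enumerate valuations to refute Γ ⊢ Δ:
  v=000: Γ:[p0=F] Δ:[(p1 → p2)=T] refutes=False
  v=001: Γ:[p0=F] Δ:[(p1 → p2)=T] refutes=False
  v=010: Γ:[p0=F] Δ:[(p1 → p2)=F] refutes=False
  v=011: Γ:[p0=F] Δ:[(p1 → p2)=T] refutes=False
  v=100: Γ:[p0=T] Δ:[(p1 → p2)=T] refutes=False
  v=101: Γ:[p0=T] Δ:[(p1 → p2)=T] refutes=False
  v=110: Γ:[p0=T] Δ:[(p1 → p2)=F] refutes=True  ← countermodel

Result: NO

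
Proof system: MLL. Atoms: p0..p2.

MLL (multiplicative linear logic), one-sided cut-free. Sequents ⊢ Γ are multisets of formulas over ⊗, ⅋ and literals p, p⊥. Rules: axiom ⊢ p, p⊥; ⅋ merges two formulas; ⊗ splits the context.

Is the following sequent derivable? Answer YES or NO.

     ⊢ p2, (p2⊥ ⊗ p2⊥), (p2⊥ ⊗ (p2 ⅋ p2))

Derivation (root first):
[⊗]  ⊢ p2, (p2⊥ ⊗ p2⊥), (p2⊥ ⊗ (p2 ⅋ p2))
  [Ax]  ⊢ p2, p2⊥
  [⅋]  ⊢ (p2⊥ ⊗ p2⊥), (p2 ⅋ p2)
    [⊗]  ⊢ p2, p2, (p2⊥ ⊗ p2⊥)
      [Ax]  ⊢ p2, p2⊥
      [Ax]  ⊢ p2, p2⊥

Result: YES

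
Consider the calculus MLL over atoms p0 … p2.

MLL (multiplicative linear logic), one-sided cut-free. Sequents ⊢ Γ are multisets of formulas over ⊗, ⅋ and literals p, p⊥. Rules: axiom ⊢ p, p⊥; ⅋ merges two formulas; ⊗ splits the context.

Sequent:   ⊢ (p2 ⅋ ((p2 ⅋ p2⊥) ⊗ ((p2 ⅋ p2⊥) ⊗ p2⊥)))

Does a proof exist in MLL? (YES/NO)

Derivation (root first):
[⅋]  ⊢ (p2 ⅋ ((p2 ⅋ p2⊥) ⊗ ((p2 ⅋ p2⊥) ⊗ p2⊥)))
  [⊗]  ⊢ p2, ((p2 ⅋ p2⊥) ⊗ ((p2 ⅋ p2⊥) ⊗ p2⊥))
    [⅋]  ⊢ (p2 ⅋ p2⊥)
      [Ax]  ⊢ p2, p2⊥
    [⊗]  ⊢ p2, ((p2 ⅋ p2⊥) ⊗ p2⊥)
      [⅋]  ⊢ (p2 ⅋ p2⊥)
        [Ax]  ⊢ p2, p2⊥
      [Ax]  ⊢ p2, p2⊥

Result: YES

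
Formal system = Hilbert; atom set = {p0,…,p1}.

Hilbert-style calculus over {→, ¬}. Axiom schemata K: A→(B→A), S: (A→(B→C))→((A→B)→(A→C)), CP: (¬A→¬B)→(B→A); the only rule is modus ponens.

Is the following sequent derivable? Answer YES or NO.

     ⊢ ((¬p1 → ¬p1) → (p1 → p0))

Enumerate valuations to refute Γ ⊢ Δ:
  v=00: Γ:[] Δ:[((¬p1 → ¬p1) → (p1 → p0))=T] refutes=False
  v=01: Γ:[] Δ:[((¬p1 → ¬p1) → (p1 → p0))=F] refutes=True  ← countermodel

Result: NO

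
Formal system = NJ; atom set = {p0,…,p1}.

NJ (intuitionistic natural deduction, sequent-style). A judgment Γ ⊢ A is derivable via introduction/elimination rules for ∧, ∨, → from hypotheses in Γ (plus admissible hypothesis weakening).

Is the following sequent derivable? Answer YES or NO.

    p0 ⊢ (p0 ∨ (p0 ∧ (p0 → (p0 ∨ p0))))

Derivation (root first):
[∨I₂] p0 ⊢ (p0 ∨ (p0 ∧ (p0 → (p0 ∨ p0))))
  [∧I] p0 ⊢ (p0 ∧ (p0 → (p0 ∨ p0)))
    [Ax] p0 ⊢ p0
    [→I]  ⊢ (p0 → (p0 ∨ p0))
      [∨I₁] p0 ⊢ (p0 ∨ p0)
        [Ax] p0 ⊢ p0

Result: YES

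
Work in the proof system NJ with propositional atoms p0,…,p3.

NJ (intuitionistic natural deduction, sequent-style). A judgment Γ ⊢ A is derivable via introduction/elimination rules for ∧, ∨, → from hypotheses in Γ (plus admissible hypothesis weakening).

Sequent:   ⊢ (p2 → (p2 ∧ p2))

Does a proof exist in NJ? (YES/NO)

Derivation (root first):
[→I]  ⊢ (p2 → (p2 ∧ p2))
  [∧I] p2 ⊢ (p2 ∧ p2)
    [Ax] p2 ⊢ p2
    [Ax] p2 ⊢ p2

Result: YES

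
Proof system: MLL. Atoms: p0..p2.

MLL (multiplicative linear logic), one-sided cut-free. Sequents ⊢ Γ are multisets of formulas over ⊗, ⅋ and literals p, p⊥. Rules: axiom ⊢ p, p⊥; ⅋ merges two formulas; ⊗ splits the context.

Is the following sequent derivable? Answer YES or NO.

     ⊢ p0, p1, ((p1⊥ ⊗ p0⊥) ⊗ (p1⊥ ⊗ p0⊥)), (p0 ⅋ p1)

Derivation (root first):
[⅋]  ⊢ p0, p1, ((p1⊥ ⊗ p0⊥) ⊗ (p1⊥ ⊗ p0⊥)), (p0 ⅋ p1)
  [⊗]  ⊢ p1, p0, p1, p0, ((p1⊥ ⊗ p0⊥) ⊗ (p1⊥ ⊗ p0⊥))
    [⊗]  ⊢ p1, p0, (p1⊥ ⊗ p0⊥)
      [Ax]  ⊢ p1, p1⊥
      [Ax]  ⊢ p0, p0⊥
    [⊗]  ⊢ p1, p0, (p1⊥ ⊗ p0⊥)
      [Ax]  ⊢ p1, p1⊥
      [Ax]  ⊢ p0, p0⊥

Result: YES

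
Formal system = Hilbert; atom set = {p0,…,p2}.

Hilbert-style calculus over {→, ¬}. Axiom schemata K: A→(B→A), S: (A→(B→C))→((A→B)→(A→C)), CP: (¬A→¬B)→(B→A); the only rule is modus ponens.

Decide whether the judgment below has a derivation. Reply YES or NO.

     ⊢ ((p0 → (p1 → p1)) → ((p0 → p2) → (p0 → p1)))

Search for a countermodel by truth-table:
  v=000: Γ:[] Δ:[((p0 → (p1 → p1)) → ((p0 → p2) → (p0 → p1)))=T] refutes=False
  v=001: Γ:[] Δ:[((p0 → (p1 → p1)) → ((p0 → p2) → (p0 → p1)))=T] refutes=False
  v=010: Γ:[] Δ:[((p0 → (p1 → p1)) → ((p0 → p2) → (p0 → p1)))=T] refutes=False
  v=011: Γ:[] Δ:[((p0 → (p1 → p1)) → ((p0 → p2) → (p0 → p1)))=T] refutes=False
  v=100: Γ:[] Δ:[((p0 → (p1 → p1)) → ((p0 → p2) → (p0 → p1)))=T] refutes=False
  v=101: Γ:[] Δ:[((p0 → (p1 → p1)) → ((p0 → p2) → (p0 → p1)))=F] refutes=True  ← countermodel

Result: NO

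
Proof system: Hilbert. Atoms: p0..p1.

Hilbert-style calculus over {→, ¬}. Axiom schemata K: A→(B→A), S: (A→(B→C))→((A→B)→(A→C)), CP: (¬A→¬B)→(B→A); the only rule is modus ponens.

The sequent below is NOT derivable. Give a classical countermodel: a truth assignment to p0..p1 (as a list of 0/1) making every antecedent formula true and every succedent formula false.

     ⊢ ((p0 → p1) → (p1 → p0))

Enumerate valuations to refute Γ ⊢ Δ:
  v=00: Γ:[] Δ:[((p0 → p1) → (p1 → p0))=T] refutes=False
  v=01: Γ:[] Δ:[((p0 → p1) → (p1 → p0))=F] refutes=True  ← countermodel

Result: [0, 1]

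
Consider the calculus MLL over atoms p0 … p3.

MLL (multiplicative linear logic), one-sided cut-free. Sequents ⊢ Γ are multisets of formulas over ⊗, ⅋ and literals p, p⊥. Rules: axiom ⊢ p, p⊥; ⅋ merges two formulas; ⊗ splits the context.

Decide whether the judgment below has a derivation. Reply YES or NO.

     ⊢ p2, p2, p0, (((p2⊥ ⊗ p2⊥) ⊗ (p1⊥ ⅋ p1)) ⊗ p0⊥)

Derivation (root first):
[⊗]  ⊢ p2, p2, p0, (((p2⊥ ⊗ p2⊥) ⊗ (p1⊥ ⅋ p1)) ⊗ p0⊥)
  [⊗]  ⊢ p2, p2, ((p2⊥ ⊗ p2⊥) ⊗ (p1⊥ ⅋ p1))
    [⊗]  ⊢ p2, p2, (p2⊥ ⊗ p2⊥)
      [Ax]  ⊢ p2, p2⊥
      [Ax]  ⊢ p2, p2⊥
    [⅋]  ⊢ (p1⊥ ⅋ p1)
      [Ax]  ⊢ p1, p1⊥
  [Ax]  ⊢ p0, p0⊥

Result: YES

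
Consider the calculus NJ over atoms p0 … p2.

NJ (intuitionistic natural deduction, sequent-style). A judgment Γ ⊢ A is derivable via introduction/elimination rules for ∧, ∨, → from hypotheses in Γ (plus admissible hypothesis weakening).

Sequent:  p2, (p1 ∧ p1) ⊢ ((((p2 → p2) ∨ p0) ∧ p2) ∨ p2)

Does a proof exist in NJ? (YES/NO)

Derivation trace:
[∨I₁] p2, (p1 ∧ p1) ⊢ ((((p2 → p2) ∨ p0) ∧ p2) ∨ p2)
  [∧I] p2, (p1 ∧ p1) ⊢ (((p2 → p2) ∨ p0) ∧ p2)
    [∨I₁]  ⊢ ((p2 → p2) ∨ p0)
      [→I]  ⊢ (p2 → p2)
        [Ax] p2 ⊢ p2
    [Wk] p2, (p1 ∧ p1) ⊢ p2
      [Ax] p2 ⊢ p2

Result: YES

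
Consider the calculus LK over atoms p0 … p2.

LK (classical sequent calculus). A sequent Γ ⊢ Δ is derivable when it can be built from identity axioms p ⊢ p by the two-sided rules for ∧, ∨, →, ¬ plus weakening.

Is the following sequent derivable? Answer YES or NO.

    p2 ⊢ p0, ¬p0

Derivation (root first):
[WL] p2 ⊢ p0, ¬p0
  [¬R]  ⊢ p0, ¬p0
    [Ax] p0 ⊢ p0

Result: YES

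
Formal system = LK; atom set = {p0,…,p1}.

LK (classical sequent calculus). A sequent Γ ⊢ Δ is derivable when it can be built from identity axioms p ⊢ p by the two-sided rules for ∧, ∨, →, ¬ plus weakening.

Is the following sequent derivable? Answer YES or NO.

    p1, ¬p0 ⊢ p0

Truth-table refutation:
  v=00: Γ:[p1=F, ¬p0=T] Δ:[p0=F] refutes=False
  v=01: Γ:[p1=T, ¬p0=T] Δ:[p0=F] refutes=True  ← countermodel

Result: NO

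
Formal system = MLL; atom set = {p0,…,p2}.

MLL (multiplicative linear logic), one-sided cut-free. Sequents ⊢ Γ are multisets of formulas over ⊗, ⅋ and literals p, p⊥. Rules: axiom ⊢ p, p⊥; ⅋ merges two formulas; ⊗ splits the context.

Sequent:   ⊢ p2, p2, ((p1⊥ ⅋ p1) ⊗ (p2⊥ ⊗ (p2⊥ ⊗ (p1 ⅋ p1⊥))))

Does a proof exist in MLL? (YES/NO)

Proof tree:
[⊗]  ⊢ p2, p2, ((p1⊥ ⅋ p1) ⊗ (p2⊥ ⊗ (p2⊥ ⊗ (p1 ⅋ p1⊥))))
  [⅋]  ⊢ (p1⊥ ⅋ p1)
    [Ax]  ⊢ p1, p1⊥
  [⊗]  ⊢ p2, p2, (p2⊥ ⊗ (p2⊥ ⊗ (p1 ⅋ p1⊥)))
    [Ax]  ⊢ p2, p2⊥
    [⊗]  ⊢ p2, (p2⊥ ⊗ (p1 ⅋ p1⊥))
      [Ax]  ⊢ p2, p2⊥
      [⅋]  ⊢ (p1 ⅋ p1⊥)
        [Ax]  ⊢ p1, p1⊥

Result: YES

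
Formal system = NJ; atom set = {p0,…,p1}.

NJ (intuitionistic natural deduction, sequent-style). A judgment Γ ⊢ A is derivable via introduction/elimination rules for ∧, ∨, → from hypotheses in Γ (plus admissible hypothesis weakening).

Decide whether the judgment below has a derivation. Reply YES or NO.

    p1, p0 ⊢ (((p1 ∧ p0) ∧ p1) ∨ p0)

Proof tree:
[∨I₁] p1, p0 ⊢ (((p1 ∧ p0) ∧ p1) ∨ p0)
  [∧I] p1, p0 ⊢ ((p1 ∧ p0) ∧ p1)
    [Wk] p1, p0, p1 ⊢ (p1 ∧ p0)
      [∧I] p1, p0 ⊢ (p1 ∧ p0)
        [Ax] p1 ⊢ p1
        [Ax] p0 ⊢ p0
    [Ax] p1 ⊢ p1

Result: YES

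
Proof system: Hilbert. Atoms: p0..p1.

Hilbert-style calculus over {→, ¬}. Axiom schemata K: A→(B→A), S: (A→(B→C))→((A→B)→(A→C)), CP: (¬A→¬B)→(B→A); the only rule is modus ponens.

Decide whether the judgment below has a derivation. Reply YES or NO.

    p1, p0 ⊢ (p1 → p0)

Proof tree:
[MP] p1, p0 ⊢ (p1 → p0)
  [K]  ⊢ (p0 → (p1 → p0))
  [MP] p1, p0 ⊢ p0
    [MP] p0 ⊢ (p1 → p0)
      [K]  ⊢ (p0 → (p1 → p0))
      [Hyp] p0 ⊢ p0
    [MP] p1 ⊢ p1
      [MP] p1 ⊢ (p1 → p1)
        [K]  ⊢ (p1 → (p1 → p1))
        [Hyp] p1 ⊢ p1
      [Hyp] p1 ⊢ p1

Result: YES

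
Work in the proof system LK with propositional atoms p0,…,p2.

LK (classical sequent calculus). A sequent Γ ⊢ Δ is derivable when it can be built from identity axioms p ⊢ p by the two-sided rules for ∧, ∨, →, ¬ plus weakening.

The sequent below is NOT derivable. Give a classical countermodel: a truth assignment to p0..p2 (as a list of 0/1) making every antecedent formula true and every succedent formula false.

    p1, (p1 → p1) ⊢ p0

Enumerate valuations to refute Γ ⊢ Δ:
  v=000: Γ:[p1=F, (p1 → p1)=T] Δ:[p0=F] refutes=False
  v=001: Γ:[p1=F, (p1 → p1)=T] Δ:[p0=F] refutes=False
  v=010: Γ:[p1=T, (p1 → p1)=T] Δ:[p0=F] refutes=True  ← countermodel

Result: [0, 1, 0]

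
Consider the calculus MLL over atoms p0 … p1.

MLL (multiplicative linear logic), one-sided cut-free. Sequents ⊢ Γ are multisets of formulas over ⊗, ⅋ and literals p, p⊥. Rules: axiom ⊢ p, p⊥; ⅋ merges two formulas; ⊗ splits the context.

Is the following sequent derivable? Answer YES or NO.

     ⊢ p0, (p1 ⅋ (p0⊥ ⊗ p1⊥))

Derivation trace:
[⅋]  ⊢ p0, (p1 ⅋ (p0⊥ ⊗ p1⊥))
  [⊗]  ⊢ p0, p1, (p0⊥ ⊗ p1⊥)
    [Ax]  ⊢ p0, p0⊥
    [Ax]  ⊢ p1, p1⊥

Result: YES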